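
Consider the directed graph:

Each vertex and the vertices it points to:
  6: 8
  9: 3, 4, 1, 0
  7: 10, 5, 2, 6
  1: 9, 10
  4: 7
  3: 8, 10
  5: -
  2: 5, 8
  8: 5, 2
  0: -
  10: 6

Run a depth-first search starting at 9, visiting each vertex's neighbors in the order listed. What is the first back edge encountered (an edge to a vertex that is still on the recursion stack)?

DFS from 9 (visiting each vertex's neighbors in the order listed); mark gray on enter, black on exit:
9 gray
  3 gray
    8 gray
      5 gray
      5 black
      2 gray
        2→5: 5 black — skip
        2→8: 8 is gray → back edge
First back edge: 2 → 8.

2→8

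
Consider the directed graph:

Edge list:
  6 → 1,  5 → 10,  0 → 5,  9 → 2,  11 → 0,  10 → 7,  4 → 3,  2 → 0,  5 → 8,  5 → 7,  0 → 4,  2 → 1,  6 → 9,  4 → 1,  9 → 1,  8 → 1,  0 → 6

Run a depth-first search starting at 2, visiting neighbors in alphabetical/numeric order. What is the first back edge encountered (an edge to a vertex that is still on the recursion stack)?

DFS from 2 (visiting neighbors in alphabetical/numeric order); mark gray on enter, black on exit:
2 gray
  0 gray
    4 gray
      1 gray
      1 black
      3 gray
      3 black
    4 black
    5 gray
      7 gray
      7 black
      8 gray
        8→1: 1 black — skip
      8 black
      10 gray
        10→7: 7 black — skip
      10 black
    5 black
    6 gray
      6→1: 1 black — skip
      9 gray
        9→1: 1 black — skip
        9→2: 2 is gray → back edge
First back edge: 9 → 2.

9->2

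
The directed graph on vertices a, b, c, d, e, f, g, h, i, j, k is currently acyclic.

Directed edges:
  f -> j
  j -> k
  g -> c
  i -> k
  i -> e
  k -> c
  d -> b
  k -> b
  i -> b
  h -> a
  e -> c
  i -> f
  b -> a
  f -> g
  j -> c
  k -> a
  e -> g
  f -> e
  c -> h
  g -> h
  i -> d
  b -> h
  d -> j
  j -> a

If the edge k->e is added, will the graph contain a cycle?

No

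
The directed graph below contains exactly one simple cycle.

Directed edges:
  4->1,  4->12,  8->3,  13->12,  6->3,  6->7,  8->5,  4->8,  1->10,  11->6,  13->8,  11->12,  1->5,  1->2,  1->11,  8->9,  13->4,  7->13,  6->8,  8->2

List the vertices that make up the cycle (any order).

DFS with gray/black marking from 13:
13 gray
  4 gray
    1 gray
      10 gray
      10 black
      5 gray
      5 black
      11 gray
        12 gray
        12 black
        6 gray
          3 gray
          3 black
          7 gray
            7→13: 13 is gray → back edge
Back edge closes the cycle 13 → 4 → 1 → 11 → 6 → 7 → 13; its vertices are {1, 4, 6, 7, 11, 13}.

1, 4, 6, 7, 11, 13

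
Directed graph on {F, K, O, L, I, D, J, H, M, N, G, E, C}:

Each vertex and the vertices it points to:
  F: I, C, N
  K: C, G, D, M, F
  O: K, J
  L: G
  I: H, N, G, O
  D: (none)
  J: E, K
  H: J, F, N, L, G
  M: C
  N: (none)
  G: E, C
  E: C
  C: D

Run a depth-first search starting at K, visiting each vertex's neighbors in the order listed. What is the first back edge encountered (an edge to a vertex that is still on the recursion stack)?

J->K

DFS from K (visiting each vertex's neighbors in the order listed); mark gray on enter, black on exit:
K gray
  C gray
    D gray
    D black
  C black
  G gray
    E gray
      E→C: C black — skip
    E black
    G→C: C black — skip
  G black
  K→D: D black — skip
  M gray
    M→C: C black — skip
  M black
  F gray
    I gray
      H gray
        J gray
          J→E: E black — skip
          J→K: K is gray → back edge
First back edge: J → K.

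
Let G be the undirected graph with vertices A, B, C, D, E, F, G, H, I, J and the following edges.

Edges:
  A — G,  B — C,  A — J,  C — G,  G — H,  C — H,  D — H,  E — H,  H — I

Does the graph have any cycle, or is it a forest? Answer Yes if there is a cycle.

Yes

DFS, tracking each vertex's parent; an edge to a visited non-parent vertex closes a cycle.
Start from J:
visit J (parent –)
  visit A (parent J)
    visit G (parent A)
      visit H (parent G)
        visit I (parent H)
          I–H: parent, skip
        visit E (parent H)
          E–H: parent, skip
        visit C (parent H)
          visit B (parent C)
            B–C: parent, skip
          C–G: G visited and ≠ parent → cycle
Cycle: G – H – C – G.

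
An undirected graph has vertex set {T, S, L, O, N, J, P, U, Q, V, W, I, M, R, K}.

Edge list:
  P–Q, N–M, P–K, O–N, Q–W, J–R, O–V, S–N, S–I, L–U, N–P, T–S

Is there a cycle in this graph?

No

DFS, tracking each vertex's parent; an edge to a visited non-parent vertex closes a cycle.
Start from P:
visit P (parent –)
  visit N (parent P)
    visit O (parent N)
      O–N: parent, skip
      visit V (parent O)
        V–O: parent, skip
    visit M (parent N)
      M–N: parent, skip
    visit S (parent N)
      visit T (parent S)
        T–S: parent, skip
      visit I (parent S)
        I–S: parent, skip
      S–N: parent, skip
    N–P: parent, skip
  visit K (parent P)
    K–P: parent, skip
  visit Q (parent P)
    visit W (parent Q)
      W–Q: parent, skip
    Q–P: parent, skip
visit L (parent –)
  visit U (parent L)
    U–L: parent, skip
visit J (parent –)
  visit R (parent J)
    R–J: parent, skip
No non-parent visited neighbor found — the graph is a forest.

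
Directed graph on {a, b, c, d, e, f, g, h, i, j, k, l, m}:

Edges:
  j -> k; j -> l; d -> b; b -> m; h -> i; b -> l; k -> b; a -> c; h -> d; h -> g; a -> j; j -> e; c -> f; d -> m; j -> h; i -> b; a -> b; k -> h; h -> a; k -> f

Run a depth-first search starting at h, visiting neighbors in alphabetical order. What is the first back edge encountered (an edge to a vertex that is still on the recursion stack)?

j→h

DFS from h (visiting neighbors in alphabetical order); mark gray on enter, black on exit:
h gray
  a gray
    b gray
      l gray
      l black
      m gray
      m black
    b black
    c gray
      f gray
      f black
    c black
    j gray
      e gray
      e black
      j→h: h is gray → back edge
First back edge: j → h.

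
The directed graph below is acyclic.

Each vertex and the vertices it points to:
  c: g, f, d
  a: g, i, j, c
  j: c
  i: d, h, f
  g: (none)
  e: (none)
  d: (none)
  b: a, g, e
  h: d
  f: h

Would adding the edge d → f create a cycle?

Yes

Adding d→f creates a cycle iff f can already reach d.
Path from f: f → h → d.
So f → … → d → f is a cycle.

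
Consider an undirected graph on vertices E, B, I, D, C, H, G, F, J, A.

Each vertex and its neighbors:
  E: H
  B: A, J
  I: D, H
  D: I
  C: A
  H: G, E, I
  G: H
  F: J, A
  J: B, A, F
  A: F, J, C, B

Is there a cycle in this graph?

DFS, tracking each vertex's parent; an edge to a visited non-parent vertex closes a cycle.
Start from E:
visit E (parent –)
  visit H (parent E)
    visit G (parent H)
      G–H: parent, skip
    H–E: parent, skip
    visit I (parent H)
      visit D (parent I)
        D–I: parent, skip
      I–H: parent, skip
visit B (parent –)
  visit A (parent B)
    visit F (parent A)
      visit J (parent F)
        J–B: B visited and ≠ parent → cycle
Cycle: B – A – F – J – B.

Yes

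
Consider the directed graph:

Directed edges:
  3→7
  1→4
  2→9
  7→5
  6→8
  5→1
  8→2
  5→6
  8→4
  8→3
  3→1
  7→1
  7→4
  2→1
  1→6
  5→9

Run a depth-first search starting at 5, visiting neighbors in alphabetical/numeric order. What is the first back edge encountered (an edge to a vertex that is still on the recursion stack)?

2->1

DFS from 5 (visiting neighbors in alphabetical/numeric order); mark gray on enter, black on exit:
5 gray
  1 gray
    4 gray
    4 black
    6 gray
      8 gray
        2 gray
          2→1: 1 is gray → back edge
First back edge: 2 → 1.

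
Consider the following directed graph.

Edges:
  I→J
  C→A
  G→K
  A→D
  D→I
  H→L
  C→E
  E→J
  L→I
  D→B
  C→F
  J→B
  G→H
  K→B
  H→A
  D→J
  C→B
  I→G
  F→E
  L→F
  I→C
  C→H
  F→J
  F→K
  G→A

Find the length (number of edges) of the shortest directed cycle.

4

For each vertex v, BFS finds the shortest path from v back to v.
The shortest such closed walk is H → L → I → G → H, length 4.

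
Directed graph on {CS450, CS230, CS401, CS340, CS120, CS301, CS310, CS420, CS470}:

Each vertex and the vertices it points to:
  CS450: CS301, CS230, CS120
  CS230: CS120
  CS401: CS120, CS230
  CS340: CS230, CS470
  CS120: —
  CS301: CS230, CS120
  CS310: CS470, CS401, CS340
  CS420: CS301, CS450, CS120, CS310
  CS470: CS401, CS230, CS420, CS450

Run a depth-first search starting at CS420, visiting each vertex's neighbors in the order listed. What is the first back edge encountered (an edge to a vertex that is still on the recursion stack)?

DFS from CS420 (visiting each vertex's neighbors in the order listed); mark gray on enter, black on exit:
CS420 gray
  CS301 gray
    CS230 gray
      CS120 gray
      CS120 black
    CS230 black
    CS301→CS120: CS120 black — skip
  CS301 black
  CS450 gray
    CS450→CS301: CS301 black — skip
    CS450→CS230: CS230 black — skip
    CS450→CS120: CS120 black — skip
  CS450 black
  CS420→CS120: CS120 black — skip
  CS310 gray
    CS470 gray
      CS401 gray
        CS401→CS120: CS120 black — skip
        CS401→CS230: CS230 black — skip
      CS401 black
      CS470→CS230: CS230 black — skip
      CS470→CS420: CS420 is gray → back edge
First back edge: CS470 → CS420.

CS470->CS420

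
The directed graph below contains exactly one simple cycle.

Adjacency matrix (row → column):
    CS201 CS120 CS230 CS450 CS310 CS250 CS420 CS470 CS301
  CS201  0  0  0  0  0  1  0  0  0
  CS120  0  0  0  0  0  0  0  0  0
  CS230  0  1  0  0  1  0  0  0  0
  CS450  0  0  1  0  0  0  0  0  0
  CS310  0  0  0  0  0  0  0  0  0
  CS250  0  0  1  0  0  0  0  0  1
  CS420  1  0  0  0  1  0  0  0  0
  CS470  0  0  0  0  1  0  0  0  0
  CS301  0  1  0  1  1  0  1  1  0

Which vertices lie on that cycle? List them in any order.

CS201, CS250, CS301, CS420

DFS with gray/black marking from CS250:
CS250 gray
  CS230 gray
    CS120 gray
    CS120 black
    CS310 gray
    CS310 black
  CS230 black
  CS301 gray
    CS450 gray
      CS450→CS230: CS230 black — skip
    CS450 black
    CS420 gray
      CS420→CS310: CS310 black — skip
      CS201 gray
        CS201→CS250: CS250 is gray → back edge
Back edge closes the cycle CS250 → CS301 → CS420 → CS201 → CS250; its vertices are {CS201, CS250, CS301, CS420}.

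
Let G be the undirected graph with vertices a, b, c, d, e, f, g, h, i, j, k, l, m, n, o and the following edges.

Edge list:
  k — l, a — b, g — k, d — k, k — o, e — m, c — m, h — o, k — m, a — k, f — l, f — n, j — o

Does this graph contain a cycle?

No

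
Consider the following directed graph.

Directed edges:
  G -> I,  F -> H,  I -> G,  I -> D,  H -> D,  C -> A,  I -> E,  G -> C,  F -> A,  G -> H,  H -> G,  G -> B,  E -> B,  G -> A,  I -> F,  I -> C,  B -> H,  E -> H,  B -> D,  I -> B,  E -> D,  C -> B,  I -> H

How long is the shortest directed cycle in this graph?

2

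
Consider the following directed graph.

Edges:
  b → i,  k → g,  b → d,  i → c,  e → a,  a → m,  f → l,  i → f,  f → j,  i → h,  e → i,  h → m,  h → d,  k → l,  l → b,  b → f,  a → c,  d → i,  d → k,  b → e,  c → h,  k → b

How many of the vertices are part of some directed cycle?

A vertex is on a directed cycle iff it belongs to a strongly connected component of size ≥ 2 (or has a self-loop).
The vertices on cycles are {a, b, c, d, e, f, h, i, k, l} — 10 in total.

10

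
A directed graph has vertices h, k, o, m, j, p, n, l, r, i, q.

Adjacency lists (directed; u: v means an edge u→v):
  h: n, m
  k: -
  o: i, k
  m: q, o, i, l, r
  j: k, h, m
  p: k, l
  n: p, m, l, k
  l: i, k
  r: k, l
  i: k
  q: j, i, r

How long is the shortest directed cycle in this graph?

For each vertex v, BFS finds the shortest path from v back to v.
The shortest such closed walk is m → q → j → m, length 3.

3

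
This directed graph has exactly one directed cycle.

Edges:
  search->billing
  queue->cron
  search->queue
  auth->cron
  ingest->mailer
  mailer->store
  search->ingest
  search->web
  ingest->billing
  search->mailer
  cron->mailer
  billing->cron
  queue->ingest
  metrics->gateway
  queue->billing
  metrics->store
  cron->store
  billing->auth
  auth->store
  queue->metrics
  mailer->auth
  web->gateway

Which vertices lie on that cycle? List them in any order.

auth, cron, mailer

DFS with gray/black marking from cron:
cron gray
  mailer gray
    auth gray
      store gray
      store black
      auth→cron: cron is gray → back edge
Back edge closes the cycle cron → mailer → auth → cron; its vertices are {auth, cron, mailer}.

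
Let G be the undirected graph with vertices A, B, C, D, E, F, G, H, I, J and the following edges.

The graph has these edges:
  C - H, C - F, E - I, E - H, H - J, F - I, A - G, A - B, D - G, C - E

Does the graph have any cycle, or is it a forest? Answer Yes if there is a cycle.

Yes

DFS, tracking each vertex's parent; an edge to a visited non-parent vertex closes a cycle.
Start from F:
visit F (parent –)
  visit I (parent F)
    visit E (parent I)
      visit H (parent E)
        visit C (parent H)
          C–F: F visited and ≠ parent → cycle
Cycle: F – I – E – H – C – F.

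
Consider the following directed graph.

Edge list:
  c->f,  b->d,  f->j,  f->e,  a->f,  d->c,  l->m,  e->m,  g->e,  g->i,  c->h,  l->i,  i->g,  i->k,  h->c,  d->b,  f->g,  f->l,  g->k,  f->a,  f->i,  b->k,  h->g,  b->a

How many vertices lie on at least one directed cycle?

A vertex is on a directed cycle iff it belongs to a strongly connected component of size ≥ 2 (or has a self-loop).
The vertices on cycles are {a, b, c, d, f, g, h, i} — 8 in total.

8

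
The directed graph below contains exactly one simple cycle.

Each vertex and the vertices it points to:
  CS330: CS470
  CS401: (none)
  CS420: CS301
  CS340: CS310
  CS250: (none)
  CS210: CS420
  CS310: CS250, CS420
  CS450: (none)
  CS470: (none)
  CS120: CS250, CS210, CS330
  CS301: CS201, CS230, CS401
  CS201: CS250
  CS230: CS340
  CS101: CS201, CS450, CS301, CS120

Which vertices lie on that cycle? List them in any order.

DFS with gray/black marking from CS301:
CS301 gray
  CS201 gray
    CS250 gray
    CS250 black
  CS201 black
  CS230 gray
    CS340 gray
      CS310 gray
        CS310→CS250: CS250 black — skip
        CS420 gray
          CS420→CS301: CS301 is gray → back edge
Back edge closes the cycle CS301 → CS230 → CS340 → CS310 → CS420 → CS301; its vertices are {CS230, CS301, CS310, CS340, CS420}.

CS230, CS301, CS310, CS340, CS420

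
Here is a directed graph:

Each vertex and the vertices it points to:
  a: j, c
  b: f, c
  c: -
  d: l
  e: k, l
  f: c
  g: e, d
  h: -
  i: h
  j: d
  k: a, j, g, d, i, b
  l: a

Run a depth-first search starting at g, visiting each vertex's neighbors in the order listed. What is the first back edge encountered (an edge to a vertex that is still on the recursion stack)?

DFS from g (visiting each vertex's neighbors in the order listed); mark gray on enter, black on exit:
g gray
  e gray
    k gray
      a gray
        j gray
          d gray
            l gray
              l→a: a is gray → back edge
First back edge: l → a.

l→a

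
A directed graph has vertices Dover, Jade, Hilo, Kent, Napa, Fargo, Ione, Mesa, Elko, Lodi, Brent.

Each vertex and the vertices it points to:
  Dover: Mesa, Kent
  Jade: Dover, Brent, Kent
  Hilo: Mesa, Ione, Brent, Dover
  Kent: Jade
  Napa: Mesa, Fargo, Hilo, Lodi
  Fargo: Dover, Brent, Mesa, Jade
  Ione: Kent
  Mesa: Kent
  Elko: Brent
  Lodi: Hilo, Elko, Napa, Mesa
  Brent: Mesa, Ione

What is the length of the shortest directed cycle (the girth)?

2

For each vertex v, BFS finds the shortest path from v back to v.
The shortest such closed walk is Lodi → Napa → Lodi, length 2.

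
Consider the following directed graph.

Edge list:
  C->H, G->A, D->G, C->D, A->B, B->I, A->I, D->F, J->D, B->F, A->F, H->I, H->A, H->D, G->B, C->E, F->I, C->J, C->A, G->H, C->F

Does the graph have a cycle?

Yes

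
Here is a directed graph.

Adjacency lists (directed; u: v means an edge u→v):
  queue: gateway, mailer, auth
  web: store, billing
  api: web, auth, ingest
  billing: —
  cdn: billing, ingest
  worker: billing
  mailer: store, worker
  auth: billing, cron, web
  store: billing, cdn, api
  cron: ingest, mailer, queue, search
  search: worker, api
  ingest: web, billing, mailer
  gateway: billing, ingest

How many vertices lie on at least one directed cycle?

A vertex is on a directed cycle iff it belongs to a strongly connected component of size ≥ 2 (or has a self-loop).
The vertices on cycles are {api, cdn, web, auth, cron, queue, store, ingest, mailer, search, gateway} — 11 in total.

11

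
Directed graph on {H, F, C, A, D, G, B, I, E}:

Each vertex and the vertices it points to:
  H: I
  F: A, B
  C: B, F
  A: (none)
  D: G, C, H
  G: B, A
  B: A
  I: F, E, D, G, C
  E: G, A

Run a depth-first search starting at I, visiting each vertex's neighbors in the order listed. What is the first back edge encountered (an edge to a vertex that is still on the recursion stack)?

DFS from I (visiting each vertex's neighbors in the order listed); mark gray on enter, black on exit:
I gray
  F gray
    A gray
    A black
    B gray
      B→A: A black — skip
    B black
  F black
  E gray
    G gray
      G→B: B black — skip
      G→A: A black — skip
    G black
    E→A: A black — skip
  E black
  D gray
    D→G: G black — skip
    C gray
      C→B: B black — skip
      C→F: F black — skip
    C black
    H gray
      H→I: I is gray → back edge
First back edge: H → I.

H→I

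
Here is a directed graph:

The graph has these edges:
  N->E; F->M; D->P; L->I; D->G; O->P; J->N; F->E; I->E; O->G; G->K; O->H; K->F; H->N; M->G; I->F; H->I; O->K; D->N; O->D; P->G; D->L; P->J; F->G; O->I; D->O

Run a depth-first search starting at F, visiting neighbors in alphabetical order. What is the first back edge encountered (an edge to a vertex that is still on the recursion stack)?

K→F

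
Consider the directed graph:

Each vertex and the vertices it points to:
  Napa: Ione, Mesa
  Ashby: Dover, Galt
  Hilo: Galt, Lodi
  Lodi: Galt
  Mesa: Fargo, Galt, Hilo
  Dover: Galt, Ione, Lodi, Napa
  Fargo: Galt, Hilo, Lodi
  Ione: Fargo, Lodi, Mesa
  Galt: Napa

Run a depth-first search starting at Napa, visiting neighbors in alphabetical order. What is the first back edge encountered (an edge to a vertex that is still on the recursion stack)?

DFS from Napa (visiting neighbors in alphabetical order); mark gray on enter, black on exit:
Napa gray
  Ione gray
    Fargo gray
      Galt gray
        Galt→Napa: Napa is gray → back edge
First back edge: Galt → Napa.

Galt→Napa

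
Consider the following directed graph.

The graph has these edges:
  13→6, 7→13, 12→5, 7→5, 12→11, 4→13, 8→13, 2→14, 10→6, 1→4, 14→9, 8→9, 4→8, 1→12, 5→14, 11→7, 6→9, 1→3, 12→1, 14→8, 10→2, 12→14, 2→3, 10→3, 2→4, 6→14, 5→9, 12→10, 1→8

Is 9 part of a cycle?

No

9 lies on a cycle iff there is a path from 9 back to itself.
Exploring from 9, it never reaches itself; equivalently, its strongly connected component is a singleton.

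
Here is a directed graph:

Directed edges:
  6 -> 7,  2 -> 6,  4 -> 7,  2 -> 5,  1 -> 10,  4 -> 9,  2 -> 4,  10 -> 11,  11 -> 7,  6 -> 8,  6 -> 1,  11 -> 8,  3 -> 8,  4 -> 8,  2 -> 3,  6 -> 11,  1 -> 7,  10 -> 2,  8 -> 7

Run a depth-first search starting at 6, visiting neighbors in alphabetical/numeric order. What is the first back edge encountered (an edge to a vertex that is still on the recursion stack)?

DFS from 6 (visiting neighbors in alphabetical/numeric order); mark gray on enter, black on exit:
6 gray
  1 gray
    7 gray
    7 black
    10 gray
      2 gray
        3 gray
          8 gray
            8→7: 7 black — skip
          8 black
        3 black
        4 gray
          4→7: 7 black — skip
          4→8: 8 black — skip
          9 gray
          9 black
        4 black
        5 gray
        5 black
        2→6: 6 is gray → back edge
First back edge: 2 → 6.

2->6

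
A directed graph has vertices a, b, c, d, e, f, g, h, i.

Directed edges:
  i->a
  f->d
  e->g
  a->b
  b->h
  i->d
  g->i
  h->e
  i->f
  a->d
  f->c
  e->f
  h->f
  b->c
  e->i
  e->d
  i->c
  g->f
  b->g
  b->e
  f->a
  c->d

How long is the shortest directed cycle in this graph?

4

For each vertex v, BFS finds the shortest path from v back to v.
The shortest such closed walk is b → h → f → a → b, length 4.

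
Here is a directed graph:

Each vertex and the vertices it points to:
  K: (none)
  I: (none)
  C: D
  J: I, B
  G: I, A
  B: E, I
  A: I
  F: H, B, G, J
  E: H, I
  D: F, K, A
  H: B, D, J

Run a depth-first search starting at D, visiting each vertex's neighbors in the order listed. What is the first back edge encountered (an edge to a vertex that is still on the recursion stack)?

E->H

DFS from D (visiting each vertex's neighbors in the order listed); mark gray on enter, black on exit:
D gray
  F gray
    H gray
      B gray
        E gray
          E→H: H is gray → back edge
First back edge: E → H.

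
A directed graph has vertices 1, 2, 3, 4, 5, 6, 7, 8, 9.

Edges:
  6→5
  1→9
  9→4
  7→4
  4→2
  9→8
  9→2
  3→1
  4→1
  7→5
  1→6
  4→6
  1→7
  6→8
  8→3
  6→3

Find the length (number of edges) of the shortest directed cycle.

3

For each vertex v, BFS finds the shortest path from v back to v.
The shortest such closed walk is 4 → 1 → 7 → 4, length 3.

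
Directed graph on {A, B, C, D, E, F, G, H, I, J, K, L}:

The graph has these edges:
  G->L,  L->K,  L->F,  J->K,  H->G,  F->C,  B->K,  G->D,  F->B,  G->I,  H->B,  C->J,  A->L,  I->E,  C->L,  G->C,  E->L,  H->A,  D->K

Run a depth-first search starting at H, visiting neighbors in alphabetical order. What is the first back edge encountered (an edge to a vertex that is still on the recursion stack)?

DFS from H (visiting neighbors in alphabetical order); mark gray on enter, black on exit:
H gray
  A gray
    L gray
      F gray
        B gray
          K gray
          K black
        B black
        C gray
          J gray
            J→K: K black — skip
          J black
          C→L: L is gray → back edge
First back edge: C → L.

C→L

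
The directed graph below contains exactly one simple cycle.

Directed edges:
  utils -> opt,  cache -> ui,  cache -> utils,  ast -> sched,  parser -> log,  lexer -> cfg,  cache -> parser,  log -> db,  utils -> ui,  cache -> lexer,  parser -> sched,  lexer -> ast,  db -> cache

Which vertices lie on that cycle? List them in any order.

db, log, cache, parser

DFS with gray/black marking from cache:
cache gray
  parser gray
    sched gray
    sched black
    log gray
      db gray
        db→cache: cache is gray → back edge
Back edge closes the cycle cache → parser → log → db → cache; its vertices are {db, log, cache, parser}.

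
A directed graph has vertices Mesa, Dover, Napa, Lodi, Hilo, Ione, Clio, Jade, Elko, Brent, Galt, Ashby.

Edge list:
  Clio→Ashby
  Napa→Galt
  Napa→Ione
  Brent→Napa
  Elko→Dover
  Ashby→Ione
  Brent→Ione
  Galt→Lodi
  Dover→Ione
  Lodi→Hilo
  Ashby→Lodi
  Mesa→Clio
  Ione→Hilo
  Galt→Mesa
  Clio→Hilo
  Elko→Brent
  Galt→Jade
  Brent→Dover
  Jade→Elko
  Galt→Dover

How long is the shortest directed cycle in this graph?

5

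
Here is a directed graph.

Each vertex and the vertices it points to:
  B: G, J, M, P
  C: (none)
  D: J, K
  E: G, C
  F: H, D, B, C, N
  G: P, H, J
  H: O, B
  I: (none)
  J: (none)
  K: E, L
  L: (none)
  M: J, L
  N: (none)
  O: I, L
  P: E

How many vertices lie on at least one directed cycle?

A vertex is on a directed cycle iff it belongs to a strongly connected component of size ≥ 2 (or has a self-loop).
The vertices on cycles are {B, E, G, H, P} — 5 in total.

5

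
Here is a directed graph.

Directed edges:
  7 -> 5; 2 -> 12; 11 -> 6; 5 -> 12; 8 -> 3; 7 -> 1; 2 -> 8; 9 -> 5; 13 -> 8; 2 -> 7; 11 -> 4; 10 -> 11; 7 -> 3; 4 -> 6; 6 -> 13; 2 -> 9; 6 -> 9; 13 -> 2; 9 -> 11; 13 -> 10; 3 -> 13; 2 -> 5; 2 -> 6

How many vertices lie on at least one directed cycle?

A vertex is on a directed cycle iff it belongs to a strongly connected component of size ≥ 2 (or has a self-loop).
The vertices on cycles are {2, 3, 4, 6, 7, 8, 9, 10, 11, 13} — 10 in total.

10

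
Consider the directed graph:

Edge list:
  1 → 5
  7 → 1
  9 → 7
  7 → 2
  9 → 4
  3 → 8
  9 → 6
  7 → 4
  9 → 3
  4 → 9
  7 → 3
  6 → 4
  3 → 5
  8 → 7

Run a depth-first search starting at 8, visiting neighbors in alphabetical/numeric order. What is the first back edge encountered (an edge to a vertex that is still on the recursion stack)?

3->8

DFS from 8 (visiting neighbors in alphabetical/numeric order); mark gray on enter, black on exit:
8 gray
  7 gray
    1 gray
      5 gray
      5 black
    1 black
    2 gray
    2 black
    3 gray
      3→5: 5 black — skip
      3→8: 8 is gray → back edge
First back edge: 3 → 8.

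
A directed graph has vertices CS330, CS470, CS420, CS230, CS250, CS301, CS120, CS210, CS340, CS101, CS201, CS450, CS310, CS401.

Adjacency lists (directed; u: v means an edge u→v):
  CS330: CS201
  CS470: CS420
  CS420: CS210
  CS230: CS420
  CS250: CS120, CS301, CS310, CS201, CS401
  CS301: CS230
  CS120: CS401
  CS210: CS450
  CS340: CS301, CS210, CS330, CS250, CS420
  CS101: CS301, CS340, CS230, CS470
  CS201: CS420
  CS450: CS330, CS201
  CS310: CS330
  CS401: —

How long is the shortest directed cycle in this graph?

For each vertex v, BFS finds the shortest path from v back to v.
The shortest such closed walk is CS210 → CS450 → CS201 → CS420 → CS210, length 4.

4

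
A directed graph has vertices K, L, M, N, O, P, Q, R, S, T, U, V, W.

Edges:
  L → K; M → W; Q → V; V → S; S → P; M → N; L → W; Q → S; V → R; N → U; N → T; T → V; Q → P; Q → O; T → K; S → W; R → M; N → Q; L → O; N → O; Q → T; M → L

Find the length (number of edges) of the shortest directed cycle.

5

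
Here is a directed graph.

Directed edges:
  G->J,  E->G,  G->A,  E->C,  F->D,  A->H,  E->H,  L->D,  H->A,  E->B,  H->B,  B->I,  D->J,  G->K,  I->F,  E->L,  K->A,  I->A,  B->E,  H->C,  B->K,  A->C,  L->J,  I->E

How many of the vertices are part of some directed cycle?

7

A vertex is on a directed cycle iff it belongs to a strongly connected component of size ≥ 2 (or has a self-loop).
The vertices on cycles are {A, B, E, G, H, I, K} — 7 in total.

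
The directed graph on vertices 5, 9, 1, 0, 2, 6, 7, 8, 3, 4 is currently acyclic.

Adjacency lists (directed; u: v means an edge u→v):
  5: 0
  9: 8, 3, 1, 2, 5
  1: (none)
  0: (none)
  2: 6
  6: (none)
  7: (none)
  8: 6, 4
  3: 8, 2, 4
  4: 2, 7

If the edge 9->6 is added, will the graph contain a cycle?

Adding 9→6 creates a cycle iff 6 can already reach 9.
Explore from 6: no path reaches 9. The graph stays acyclic.

No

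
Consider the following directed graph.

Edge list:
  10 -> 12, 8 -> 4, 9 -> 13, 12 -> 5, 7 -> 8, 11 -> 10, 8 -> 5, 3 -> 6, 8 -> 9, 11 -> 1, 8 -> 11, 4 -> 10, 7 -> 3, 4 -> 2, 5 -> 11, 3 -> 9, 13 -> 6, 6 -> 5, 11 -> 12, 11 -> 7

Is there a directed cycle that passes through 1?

1 lies on a cycle iff there is a path from 1 back to itself.
Exploring from 1, it never reaches itself; equivalently, its strongly connected component is a singleton.

No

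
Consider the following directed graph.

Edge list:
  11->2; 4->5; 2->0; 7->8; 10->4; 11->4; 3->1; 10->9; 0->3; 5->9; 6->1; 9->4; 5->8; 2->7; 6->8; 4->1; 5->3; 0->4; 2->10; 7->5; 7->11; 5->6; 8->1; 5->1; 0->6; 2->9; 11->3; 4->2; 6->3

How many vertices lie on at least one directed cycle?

A vertex is on a directed cycle iff it belongs to a strongly connected component of size ≥ 2 (or has a self-loop).
The vertices on cycles are {0, 2, 4, 5, 7, 9, 10, 11} — 8 in total.

8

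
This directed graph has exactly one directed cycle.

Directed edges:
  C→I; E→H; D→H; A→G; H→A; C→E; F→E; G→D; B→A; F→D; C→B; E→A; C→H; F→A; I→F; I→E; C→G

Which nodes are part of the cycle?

DFS with gray/black marking from G:
G gray
  D gray
    H gray
      A gray
        A→G: G is gray → back edge
Back edge closes the cycle G → D → H → A → G; its vertices are {A, D, G, H}.

A, D, G, H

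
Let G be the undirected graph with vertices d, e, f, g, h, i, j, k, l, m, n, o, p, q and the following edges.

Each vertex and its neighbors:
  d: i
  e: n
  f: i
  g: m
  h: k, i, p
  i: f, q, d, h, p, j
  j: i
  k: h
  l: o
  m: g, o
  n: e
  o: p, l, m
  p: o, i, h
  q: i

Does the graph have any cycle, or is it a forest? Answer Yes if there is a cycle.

Yes

DFS, tracking each vertex's parent; an edge to a visited non-parent vertex closes a cycle.
Start from e:
visit e (parent –)
  visit n (parent e)
    n–e: parent, skip
visit d (parent –)
  visit i (parent d)
    visit f (parent i)
      f–i: parent, skip
    visit q (parent i)
      q–i: parent, skip
    i–d: parent, skip
    visit h (parent i)
      visit k (parent h)
        k–h: parent, skip
      h–i: parent, skip
      visit p (parent h)
        visit o (parent p)
          o–p: parent, skip
          visit l (parent o)
            l–o: parent, skip
          visit m (parent o)
            visit g (parent m)
              g–m: parent, skip
            m–o: parent, skip
        p–i: i visited and ≠ parent → cycle
Cycle: i – h – p – i.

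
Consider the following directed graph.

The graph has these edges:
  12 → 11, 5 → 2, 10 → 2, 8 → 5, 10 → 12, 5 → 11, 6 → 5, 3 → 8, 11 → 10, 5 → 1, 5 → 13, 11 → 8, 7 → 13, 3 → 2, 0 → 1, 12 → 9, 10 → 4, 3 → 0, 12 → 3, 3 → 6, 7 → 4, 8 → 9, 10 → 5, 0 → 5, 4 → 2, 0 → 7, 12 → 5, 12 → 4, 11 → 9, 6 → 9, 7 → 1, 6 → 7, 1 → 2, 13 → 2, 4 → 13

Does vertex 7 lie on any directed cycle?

7 lies on a cycle iff there is a path from 7 back to itself.
Exploring from 7, it never reaches itself; equivalently, its strongly connected component is a singleton.

No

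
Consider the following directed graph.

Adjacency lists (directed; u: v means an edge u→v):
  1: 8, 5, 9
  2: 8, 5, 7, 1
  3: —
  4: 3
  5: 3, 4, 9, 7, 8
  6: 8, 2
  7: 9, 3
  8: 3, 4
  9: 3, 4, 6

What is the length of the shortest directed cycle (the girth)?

4

For each vertex v, BFS finds the shortest path from v back to v.
The shortest such closed walk is 9 → 6 → 2 → 1 → 9, length 4.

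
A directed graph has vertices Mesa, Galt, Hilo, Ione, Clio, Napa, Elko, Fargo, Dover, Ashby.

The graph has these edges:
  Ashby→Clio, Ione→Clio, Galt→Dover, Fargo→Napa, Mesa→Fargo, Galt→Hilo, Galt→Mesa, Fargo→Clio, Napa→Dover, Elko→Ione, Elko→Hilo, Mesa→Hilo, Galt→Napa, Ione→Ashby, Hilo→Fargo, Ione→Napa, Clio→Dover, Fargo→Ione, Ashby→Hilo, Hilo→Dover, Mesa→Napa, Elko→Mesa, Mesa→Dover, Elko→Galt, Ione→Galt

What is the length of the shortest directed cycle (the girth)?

4

For each vertex v, BFS finds the shortest path from v back to v.
The shortest such closed walk is Ione → Ashby → Hilo → Fargo → Ione, length 4.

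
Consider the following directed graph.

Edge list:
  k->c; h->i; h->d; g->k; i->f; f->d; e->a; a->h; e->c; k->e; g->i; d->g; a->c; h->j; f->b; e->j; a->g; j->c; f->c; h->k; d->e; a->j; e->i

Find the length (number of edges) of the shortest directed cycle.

4

For each vertex v, BFS finds the shortest path from v back to v.
The shortest such closed walk is h → k → e → a → h, length 4.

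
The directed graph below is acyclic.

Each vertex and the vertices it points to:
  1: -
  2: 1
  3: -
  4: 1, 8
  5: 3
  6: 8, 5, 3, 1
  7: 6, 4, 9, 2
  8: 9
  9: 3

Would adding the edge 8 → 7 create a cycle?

Adding 8→7 creates a cycle iff 7 can already reach 8.
Path from 7: 7 → 6 → 8.
So 7 → … → 8 → 7 is a cycle.

Yes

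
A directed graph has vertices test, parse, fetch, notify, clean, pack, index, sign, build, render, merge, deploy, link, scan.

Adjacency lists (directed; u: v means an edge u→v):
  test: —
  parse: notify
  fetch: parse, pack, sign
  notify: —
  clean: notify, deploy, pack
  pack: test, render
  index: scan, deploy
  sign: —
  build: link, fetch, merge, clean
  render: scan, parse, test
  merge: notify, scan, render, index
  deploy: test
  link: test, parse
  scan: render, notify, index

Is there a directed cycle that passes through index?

index is on a cycle iff index can reach itself via ≥1 edge.
index → scan → index — yes.

Yes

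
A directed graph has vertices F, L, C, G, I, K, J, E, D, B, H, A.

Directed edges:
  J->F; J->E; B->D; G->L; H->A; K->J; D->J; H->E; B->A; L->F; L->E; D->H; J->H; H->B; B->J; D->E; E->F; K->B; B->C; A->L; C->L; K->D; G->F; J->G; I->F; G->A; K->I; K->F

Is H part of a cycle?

H is on a cycle iff H can reach itself via ≥1 edge.
H → B → D → H — yes.

Yes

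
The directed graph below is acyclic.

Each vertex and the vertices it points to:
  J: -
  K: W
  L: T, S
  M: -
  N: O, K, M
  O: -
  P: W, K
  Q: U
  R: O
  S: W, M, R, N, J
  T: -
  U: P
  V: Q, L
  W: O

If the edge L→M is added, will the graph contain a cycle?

Adding L→M creates a cycle iff M can already reach L.
Explore from M: no path reaches L. The graph stays acyclic.

No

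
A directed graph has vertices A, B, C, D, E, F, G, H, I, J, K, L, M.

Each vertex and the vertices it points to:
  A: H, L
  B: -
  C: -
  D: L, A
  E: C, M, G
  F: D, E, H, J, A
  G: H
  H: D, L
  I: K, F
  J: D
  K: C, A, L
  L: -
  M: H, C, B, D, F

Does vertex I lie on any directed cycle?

I lies on a cycle iff there is a path from I back to itself.
Exploring from I, it never reaches itself; equivalently, its strongly connected component is a singleton.

No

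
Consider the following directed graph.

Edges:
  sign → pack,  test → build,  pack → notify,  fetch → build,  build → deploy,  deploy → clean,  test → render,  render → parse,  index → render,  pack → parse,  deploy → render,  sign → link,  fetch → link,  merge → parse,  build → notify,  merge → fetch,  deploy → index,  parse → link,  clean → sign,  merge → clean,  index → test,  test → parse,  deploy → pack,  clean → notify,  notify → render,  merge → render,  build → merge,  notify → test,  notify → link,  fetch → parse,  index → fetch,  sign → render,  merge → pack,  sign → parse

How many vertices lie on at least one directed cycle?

A vertex is on a directed cycle iff it belongs to a strongly connected component of size ≥ 2 (or has a self-loop).
The vertices on cycles are {pack, sign, test, build, clean, fetch, index, merge, deploy, notify} — 10 in total.

10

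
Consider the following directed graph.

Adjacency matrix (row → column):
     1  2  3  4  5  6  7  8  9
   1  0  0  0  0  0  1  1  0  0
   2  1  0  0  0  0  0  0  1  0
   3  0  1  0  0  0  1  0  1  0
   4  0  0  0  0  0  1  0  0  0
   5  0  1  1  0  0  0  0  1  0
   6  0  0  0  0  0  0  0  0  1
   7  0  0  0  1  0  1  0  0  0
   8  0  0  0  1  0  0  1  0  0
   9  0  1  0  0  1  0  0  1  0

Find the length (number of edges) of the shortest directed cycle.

4

For each vertex v, BFS finds the shortest path from v back to v.
The shortest such closed walk is 9 → 5 → 3 → 6 → 9, length 4.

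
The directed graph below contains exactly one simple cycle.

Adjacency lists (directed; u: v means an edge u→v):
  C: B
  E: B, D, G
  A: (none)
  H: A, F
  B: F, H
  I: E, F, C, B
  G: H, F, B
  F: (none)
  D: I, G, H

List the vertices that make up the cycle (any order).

D, E, I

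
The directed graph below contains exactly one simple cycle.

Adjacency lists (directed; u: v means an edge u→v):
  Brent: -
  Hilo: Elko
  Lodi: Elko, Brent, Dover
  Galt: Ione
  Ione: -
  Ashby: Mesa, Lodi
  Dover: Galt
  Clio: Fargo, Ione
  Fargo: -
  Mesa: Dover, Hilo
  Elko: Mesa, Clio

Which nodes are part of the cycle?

Elko, Hilo, Mesa

DFS with gray/black marking from Elko:
Elko gray
  Mesa gray
    Dover gray
      Galt gray
        Ione gray
        Ione black
      Galt black
    Dover black
    Hilo gray
      Hilo→Elko: Elko is gray → back edge
Back edge closes the cycle Elko → Mesa → Hilo → Elko; its vertices are {Elko, Hilo, Mesa}.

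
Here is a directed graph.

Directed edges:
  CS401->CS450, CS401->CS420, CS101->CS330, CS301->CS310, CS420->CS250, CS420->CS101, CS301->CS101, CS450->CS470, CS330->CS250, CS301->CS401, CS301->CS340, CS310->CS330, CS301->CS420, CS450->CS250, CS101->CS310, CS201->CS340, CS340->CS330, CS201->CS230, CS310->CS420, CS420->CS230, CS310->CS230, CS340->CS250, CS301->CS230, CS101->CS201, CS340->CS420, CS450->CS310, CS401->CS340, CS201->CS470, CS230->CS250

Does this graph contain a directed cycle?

Yes

DFS with white/gray/black marking, starting from CS470:
CS470 gray
CS470 black
CS420 gray
  CS230 gray
    CS250 gray
    CS250 black
  CS230 black
  CS101 gray
    CS201 gray
      CS340 gray
        CS330 gray
          CS330→CS250: CS250 black — skip
        CS330 black
        CS340→CS420: CS420 is gray → back edge
Back edge found, so a cycle exists: CS420 → CS101 → CS201 → CS340 → CS420.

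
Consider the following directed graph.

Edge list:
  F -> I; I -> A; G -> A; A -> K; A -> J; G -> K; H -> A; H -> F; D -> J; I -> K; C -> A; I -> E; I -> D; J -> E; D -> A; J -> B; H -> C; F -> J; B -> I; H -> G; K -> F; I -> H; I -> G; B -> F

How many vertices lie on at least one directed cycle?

10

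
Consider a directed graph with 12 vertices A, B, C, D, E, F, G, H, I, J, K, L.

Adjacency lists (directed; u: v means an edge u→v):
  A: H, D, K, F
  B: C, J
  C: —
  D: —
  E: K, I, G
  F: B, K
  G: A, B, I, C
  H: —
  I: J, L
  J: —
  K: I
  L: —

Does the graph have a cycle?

No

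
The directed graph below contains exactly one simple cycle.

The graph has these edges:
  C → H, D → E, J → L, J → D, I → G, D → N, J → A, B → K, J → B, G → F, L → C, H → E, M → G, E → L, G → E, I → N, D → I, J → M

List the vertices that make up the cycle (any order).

DFS with gray/black marking from L:
L gray
  C gray
    H gray
      E gray
        E→L: L is gray → back edge
Back edge closes the cycle L → C → H → E → L; its vertices are {C, E, H, L}.

C, E, H, L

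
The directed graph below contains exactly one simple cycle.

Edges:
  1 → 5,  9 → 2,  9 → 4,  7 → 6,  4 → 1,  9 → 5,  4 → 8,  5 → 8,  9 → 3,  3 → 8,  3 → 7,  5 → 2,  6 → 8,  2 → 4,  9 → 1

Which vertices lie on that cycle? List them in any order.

DFS with gray/black marking from 4:
4 gray
  8 gray
  8 black
  1 gray
    5 gray
      5→8: 8 black — skip
      2 gray
        2→4: 4 is gray → back edge
Back edge closes the cycle 4 → 1 → 5 → 2 → 4; its vertices are {1, 2, 4, 5}.

1, 2, 4, 5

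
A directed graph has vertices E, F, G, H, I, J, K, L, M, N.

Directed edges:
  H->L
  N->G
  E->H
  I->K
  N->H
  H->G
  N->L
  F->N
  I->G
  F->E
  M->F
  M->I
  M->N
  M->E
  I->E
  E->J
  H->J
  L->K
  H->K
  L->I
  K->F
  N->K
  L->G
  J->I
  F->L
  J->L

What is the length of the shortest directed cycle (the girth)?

For each vertex v, BFS finds the shortest path from v back to v.
The shortest such closed walk is F → N → K → F, length 3.

3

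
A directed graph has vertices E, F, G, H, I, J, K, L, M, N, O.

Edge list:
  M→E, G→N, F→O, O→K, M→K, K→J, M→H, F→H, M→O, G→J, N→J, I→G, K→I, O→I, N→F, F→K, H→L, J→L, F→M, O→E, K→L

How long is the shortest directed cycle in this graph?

5

For each vertex v, BFS finds the shortest path from v back to v.
The shortest such closed walk is N → F → K → I → G → N, length 5.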